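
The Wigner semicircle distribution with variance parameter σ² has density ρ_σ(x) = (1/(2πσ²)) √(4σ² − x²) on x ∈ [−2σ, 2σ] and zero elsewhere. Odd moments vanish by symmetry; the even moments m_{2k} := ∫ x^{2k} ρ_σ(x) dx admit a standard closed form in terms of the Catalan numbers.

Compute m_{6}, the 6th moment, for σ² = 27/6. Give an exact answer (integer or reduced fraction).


By the scaled semicircle moment identity, m_{2k} = σ^{2k} · C_k with k = 3.
C_3 = (1/(k+1)) · C(2k, k) = (1/4) · C(6, 3) = (1/4) · 20 = 5.
σ^{2k} = (σ²)^k = (27/6)^3 = 729/8.

Therefore m_{6} = σ^{6} · C_3 = (729/8) · 5 = 3645/8.


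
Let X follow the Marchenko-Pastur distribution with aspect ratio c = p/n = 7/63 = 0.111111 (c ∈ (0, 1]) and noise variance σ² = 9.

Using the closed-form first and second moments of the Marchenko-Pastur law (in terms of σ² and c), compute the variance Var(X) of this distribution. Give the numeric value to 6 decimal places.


Recall the MP moments m_1 = E[X] = σ² and m_2 = E[X²] = σ⁴ (1 + c).
m_1 = E[X] = σ² = 9, so m_1² = 81.
m_2 = E[X²] = σ⁴ (1 + c) = 81 · (1 + 0.111111) = 81 · 1.111111 = 90.000000.
(Note m_2 − m_1² simplifies to c · σ⁴ = 0.111111 · 81.)

Var(X) = m_2 − m_1² = 90.000000 − 81 = 9.000000.


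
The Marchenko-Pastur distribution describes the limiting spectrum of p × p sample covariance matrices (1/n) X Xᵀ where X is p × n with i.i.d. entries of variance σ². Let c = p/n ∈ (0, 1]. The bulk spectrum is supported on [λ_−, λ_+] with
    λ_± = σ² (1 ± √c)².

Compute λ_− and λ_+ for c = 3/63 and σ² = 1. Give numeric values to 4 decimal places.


c = 3/63 = 0.047619; √c = 0.218218.
λ_− = σ² (1 − √c)² = 1 · (1 − 0.218218)² = 1 · (0.781782)² = 0.611183.
λ_+ = σ² (1 + √c)² = 1 · (1 + 0.218218)² = 1 · (1.218218)² = 1.484055.

Rounded to 4 decimal places: λ_− ≈ 0.6112, λ_+ ≈ 1.4841.


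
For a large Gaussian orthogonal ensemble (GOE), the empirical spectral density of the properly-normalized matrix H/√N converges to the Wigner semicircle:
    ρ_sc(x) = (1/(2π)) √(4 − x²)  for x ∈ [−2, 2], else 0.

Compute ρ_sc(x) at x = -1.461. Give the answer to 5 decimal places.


ρ_sc(x) = (1/(2π)) √(4 − x²). With x = -1.461:
  4 − x² = 4 − (-1.461)² = 4 − 2.134521 = 1.865479.
  √(4 − x²) = 1.365825.
  1/(2π) = 0.159155.
  ρ_sc(-1.461) = 0.159155 · 1.365825 = 0.217378.

Rounded to 5 decimal places: ρ_sc(-1.461) ≈ 0.21738.


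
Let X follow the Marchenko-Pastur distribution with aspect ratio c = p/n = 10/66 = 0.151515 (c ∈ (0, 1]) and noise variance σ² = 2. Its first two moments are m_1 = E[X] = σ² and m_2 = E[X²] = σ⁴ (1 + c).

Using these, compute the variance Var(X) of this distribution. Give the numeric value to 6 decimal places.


m_1 = E[X] = σ² = 2, so m_1² = 4.
m_2 = E[X²] = σ⁴ (1 + c) = 4 · (1 + 0.151515) = 4 · 1.151515 = 4.606061.
(Note m_2 − m_1² simplifies to c · σ⁴ = 0.151515 · 4.)

Var(X) = m_2 − m_1² = 4.606061 − 4 = 0.606061.


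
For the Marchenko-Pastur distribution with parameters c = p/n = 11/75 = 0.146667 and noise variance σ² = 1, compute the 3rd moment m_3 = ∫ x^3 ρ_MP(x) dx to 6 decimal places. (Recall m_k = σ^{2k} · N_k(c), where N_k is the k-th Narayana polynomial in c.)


E[X³] = σ⁶ (1 + 3c + c²) (third MP moment). With σ² = 1 (so σ⁶ = 1) and c = 11/75 = 0.146667: E[X³] = 1 · (1 + 3·0.146667 + (0.146667)²) = 1 · 1.461511.

So E[X^3] = 1.461511.


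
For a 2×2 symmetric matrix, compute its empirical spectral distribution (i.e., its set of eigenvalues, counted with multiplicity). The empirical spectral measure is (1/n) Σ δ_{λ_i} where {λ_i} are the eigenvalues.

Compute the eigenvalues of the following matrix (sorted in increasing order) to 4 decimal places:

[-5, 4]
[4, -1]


Since M is real symmetric, both eigenvalues are real; they are the roots of det(λI − M) = λ² − (tr M) λ + det M.
tr M = -5 + (-1) = -6.
det M = (-5)·(-1) − 4² = 5 − 16 = -11.
Characteristic polynomial: λ² + 6λ − 11 = 0.
Discriminant Δ = (tr M)² − 4·det M = 36 − (-44) = 80; √Δ = 8.944272.
λ = (tr M ± √Δ)/2 = (-6 ± 8.944272)/2, giving (tr M − √Δ)/2 = -7.4721 and (tr M + √Δ)/2 = 1.4721.

Eigenvalues sorted in increasing order: [-7.4721, 1.4721].


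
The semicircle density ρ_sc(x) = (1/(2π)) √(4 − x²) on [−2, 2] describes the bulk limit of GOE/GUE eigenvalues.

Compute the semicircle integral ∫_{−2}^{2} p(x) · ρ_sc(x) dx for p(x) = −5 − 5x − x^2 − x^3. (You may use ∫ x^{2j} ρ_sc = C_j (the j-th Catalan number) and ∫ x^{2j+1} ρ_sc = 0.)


Write p(x) = Σ a_i x^i, split into monomials and integrate each against ρ_sc separately.
Using ∫ x^{2j} ρ_sc = C_j = (1/(j+1)) C(2j, j) (Catalan numbers) and ∫ x^{2j+1} ρ_sc = 0 (odd monomials vanish by symmetry):
  i = 0 (even): a_0 · C_{0} = -5 · 1 = -5
  i = 1 (odd): ∫ x^1 ρ_sc = 0 (vanishes)
  i = 2 (even): a_2 · C_{1} = -1 · 1 = -1
  i = 3 (odd): ∫ x^3 ρ_sc = 0 (vanishes)

Summing the contributions: ∫_{−2}^{2} p(x) ρ_sc(x) dx = (-5) + (-1) = -6.


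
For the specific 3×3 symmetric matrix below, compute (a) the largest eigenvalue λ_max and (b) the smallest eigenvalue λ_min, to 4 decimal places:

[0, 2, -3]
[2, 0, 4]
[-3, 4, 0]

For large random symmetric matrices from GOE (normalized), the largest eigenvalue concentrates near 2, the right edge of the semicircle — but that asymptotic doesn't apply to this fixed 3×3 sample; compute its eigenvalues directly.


Since M is real symmetric, all three eigenvalues are real; they are the roots of det(λI − M) = λ³ − (tr M) λ² + s λ − det M, where s is the sum of the principal 2×2 minors.
tr M = 0 + 0 + 0 = 0.
s = (0·0 − 2²) + (0·0 − (-3)²) + (0·0 − 4²) = -4 + (-9) + (-16) = -29.
det M (expand along row 1) = 0·(-16) − 2·12 + (-3)·8 = -48.
Characteristic polynomial: λ³ − 29λ + 48 = 0.
Substitute λ = y + (tr M)/3 = y + 0.000000 to remove the quadratic term: y³ + p·y + q = 0 with p = s − (tr M)²/3 = -29.000000 and q = −2(tr M)³/27 + (tr M)·s/3 − det M = 48.000000.
Three real roots ⇒ use the trigonometric (Viète) form: r = 2√(−p/3) = 6.218253, φ = arccos(3q/(p·r)) = arccos(-0.798539) = 2.495660 rad.
y_k = r·cos(φ/3 − 2πk/3) for k = 0, 1, 2 gives y = 4.187883, 1.886791, -6.074674.
λ_k = y_k + 0.000000 gives λ = 4.1879, 1.8868, -6.0747 (check: the sum is 0.0000 = tr M).

Hence λ_max = 4.1879 and λ_min = -6.0747.


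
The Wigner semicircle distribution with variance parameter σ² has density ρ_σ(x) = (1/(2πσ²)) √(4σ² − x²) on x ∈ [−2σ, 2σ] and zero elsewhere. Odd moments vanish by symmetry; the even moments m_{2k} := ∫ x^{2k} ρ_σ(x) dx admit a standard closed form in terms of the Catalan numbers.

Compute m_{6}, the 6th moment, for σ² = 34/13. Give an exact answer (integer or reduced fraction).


By the scaled semicircle moment identity, m_{2k} = σ^{2k} · C_k with k = 3.
C_3 = (1/(k+1)) · C(2k, k) = (1/4) · C(6, 3) = (1/4) · 20 = 5.
σ^{2k} = (σ²)^k = (34/13)^3 = 39304/2197.

Therefore m_{6} = σ^{6} · C_3 = (39304/2197) · 5 = 196520/2197.


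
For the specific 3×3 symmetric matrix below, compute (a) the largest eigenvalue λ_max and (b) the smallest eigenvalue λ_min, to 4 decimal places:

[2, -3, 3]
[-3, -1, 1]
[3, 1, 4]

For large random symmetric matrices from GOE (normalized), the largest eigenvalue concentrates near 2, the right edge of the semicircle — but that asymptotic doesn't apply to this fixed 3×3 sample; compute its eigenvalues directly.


Since M is real symmetric, all three eigenvalues are real; they are the roots of det(λI − M) = λ³ − (tr M) λ² + s λ − det M, where s is the sum of the principal 2×2 minors.
tr M = 2 + (-1) + 4 = 5.
s = (2·(-1) − (-3)²) + (2·4 − 3²) + ((-1)·4 − 1²) = -11 + (-1) + (-5) = -17.
det M (expand along row 1) = 2·(-5) − (-3)·(-15) + 3·0 = -55.
Characteristic polynomial: λ³ − 5λ² − 17λ + 55 = 0.
Substitute λ = y + (tr M)/3 = y + 1.666667 to remove the quadratic term: y³ + p·y + q = 0 with p = s − (tr M)²/3 = -25.333333 and q = −2(tr M)³/27 + (tr M)·s/3 − det M = 17.407407.
Three real roots ⇒ use the trigonometric (Viète) form: r = 2√(−p/3) = 5.811865, φ = arccos(3q/(p·r)) = arccos(-0.354689) = 1.933378 rad.
y_k = r·cos(φ/3 − 2πk/3) for k = 0, 1, 2 gives y = 4.646149, 0.700716, -5.346865.
λ_k = y_k + 1.666667 gives λ = 6.3128, 2.3674, -3.6802 (check: the sum is 5.0000 = tr M).

Hence λ_max = 6.3128 and λ_min = -3.6802.


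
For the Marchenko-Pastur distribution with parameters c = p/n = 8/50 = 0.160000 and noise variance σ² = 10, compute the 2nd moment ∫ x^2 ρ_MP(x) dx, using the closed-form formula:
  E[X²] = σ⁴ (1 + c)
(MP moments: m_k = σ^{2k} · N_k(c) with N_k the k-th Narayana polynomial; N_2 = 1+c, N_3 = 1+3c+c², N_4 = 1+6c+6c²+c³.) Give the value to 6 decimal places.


E[X²] = σ⁴ (1 + c) (second MP moment). With σ² = 10 (so σ⁴ = 100) and c = 8/50 = 0.160000: E[X²] = 100 · (1 + 0.160000) = 100 · 1.160000.

So E[X^2] = 116.000000.


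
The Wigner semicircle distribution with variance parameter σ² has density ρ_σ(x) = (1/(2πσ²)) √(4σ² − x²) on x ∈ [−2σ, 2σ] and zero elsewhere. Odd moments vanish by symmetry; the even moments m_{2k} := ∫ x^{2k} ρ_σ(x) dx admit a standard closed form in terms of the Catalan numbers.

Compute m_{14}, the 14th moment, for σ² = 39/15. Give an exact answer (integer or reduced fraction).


By the scaled semicircle moment identity, m_{2k} = σ^{2k} · C_k with k = 7.
C_7 = (1/(k+1)) · C(2k, k) = (1/8) · C(14, 7) = (1/8) · 3432 = 429.
σ^{2k} = (σ²)^k = (39/15)^7 = 62748517/78125.

Therefore m_{14} = σ^{14} · C_7 = (62748517/78125) · 429 = 26919113793/78125.


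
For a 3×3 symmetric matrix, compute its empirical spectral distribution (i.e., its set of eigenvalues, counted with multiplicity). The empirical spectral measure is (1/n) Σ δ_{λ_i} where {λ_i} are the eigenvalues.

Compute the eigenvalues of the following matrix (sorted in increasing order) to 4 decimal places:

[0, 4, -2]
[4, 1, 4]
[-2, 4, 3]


Since M is real symmetric, all three eigenvalues are real; they are the roots of det(λI − M) = λ³ − (tr M) λ² + s λ − det M, where s is the sum of the principal 2×2 minors.
tr M = 0 + 1 + 3 = 4.
s = (0·1 − 4²) + (0·3 − (-2)²) + (1·3 − 4²) = -16 + (-4) + (-13) = -33.
det M (expand along row 1) = 0·(-13) − 4·20 + (-2)·18 = -116.
Characteristic polynomial: λ³ − 4λ² − 33λ + 116 = 0.
Substitute λ = y + (tr M)/3 = y + 1.333333 to remove the quadratic term: y³ + p·y + q = 0 with p = s − (tr M)²/3 = -38.333333 and q = −2(tr M)³/27 + (tr M)·s/3 − det M = 67.259259.
Three real roots ⇒ use the trigonometric (Viète) form: r = 2√(−p/3) = 7.149204, φ = arccos(3q/(p·r)) = arccos(-0.736273) = 2.398343 rad.
y_k = r·cos(φ/3 − 2πk/3) for k = 0, 1, 2 gives y = 4.983730, 1.947184, -6.930914.
λ_k = y_k + 1.333333 gives λ = 6.3171, 3.2805, -5.5976 (check: the sum is 4.0000 = tr M).

Eigenvalues sorted in increasing order: [-5.5976, 3.2805, 6.3171].


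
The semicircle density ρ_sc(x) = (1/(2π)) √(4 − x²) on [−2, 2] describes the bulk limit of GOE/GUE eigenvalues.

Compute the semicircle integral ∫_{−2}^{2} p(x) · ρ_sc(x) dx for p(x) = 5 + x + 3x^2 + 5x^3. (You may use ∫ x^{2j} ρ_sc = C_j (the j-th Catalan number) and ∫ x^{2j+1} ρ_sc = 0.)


Write p(x) = Σ a_i x^i, split into monomials and integrate each against ρ_sc separately.
Using ∫ x^{2j} ρ_sc = C_j = (1/(j+1)) C(2j, j) (Catalan numbers) and ∫ x^{2j+1} ρ_sc = 0 (odd monomials vanish by symmetry):
  i = 0 (even): a_0 · C_{0} = 5 · 1 = 5
  i = 1 (odd): ∫ x^1 ρ_sc = 0 (vanishes)
  i = 2 (even): a_2 · C_{1} = 3 · 1 = 3
  i = 3 (odd): ∫ x^3 ρ_sc = 0 (vanishes)

Summing the contributions: ∫_{−2}^{2} p(x) ρ_sc(x) dx = 5 + 3 = 8.


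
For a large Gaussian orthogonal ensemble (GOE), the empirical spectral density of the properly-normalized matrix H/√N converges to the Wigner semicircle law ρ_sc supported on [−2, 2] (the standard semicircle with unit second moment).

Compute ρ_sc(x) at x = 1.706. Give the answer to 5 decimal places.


ρ_sc(x) = (1/(2π)) √(4 − x²). With x = 1.706:
  4 − x² = 4 − (1.706)² = 4 − 2.910436 = 1.089564.
  √(4 − x²) = 1.043822.
  1/(2π) = 0.159155.
  ρ_sc(1.706) = 0.159155 · 1.043822 = 0.166129.

Rounded to 5 decimal places: ρ_sc(1.706) ≈ 0.16613.


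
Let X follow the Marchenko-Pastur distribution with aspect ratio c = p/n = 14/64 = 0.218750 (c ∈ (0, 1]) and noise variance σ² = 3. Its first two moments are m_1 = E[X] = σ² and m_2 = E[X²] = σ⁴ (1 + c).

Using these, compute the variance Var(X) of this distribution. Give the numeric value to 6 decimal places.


m_1 = E[X] = σ² = 3, so m_1² = 9.
m_2 = E[X²] = σ⁴ (1 + c) = 9 · (1 + 0.218750) = 9 · 1.218750 = 10.968750.
(Note m_2 − m_1² simplifies to c · σ⁴ = 0.218750 · 9.)

Var(X) = m_2 − m_1² = 10.968750 − 9 = 1.968750.


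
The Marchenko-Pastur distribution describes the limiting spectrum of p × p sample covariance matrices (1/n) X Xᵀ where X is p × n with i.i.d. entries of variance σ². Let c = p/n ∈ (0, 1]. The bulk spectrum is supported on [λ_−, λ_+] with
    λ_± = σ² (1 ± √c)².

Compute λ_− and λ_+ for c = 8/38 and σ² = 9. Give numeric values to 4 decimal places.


c = 8/38 = 0.210526; √c = 0.458831.
λ_− = σ² (1 − √c)² = 9 · (1 − 0.458831)² = 9 · (0.541169)² = 2.635770.
λ_+ = σ² (1 + √c)² = 9 · (1 + 0.458831)² = 9 · (1.458831)² = 19.153703.

Rounded to 4 decimal places: λ_− ≈ 2.6358, λ_+ ≈ 19.1537.


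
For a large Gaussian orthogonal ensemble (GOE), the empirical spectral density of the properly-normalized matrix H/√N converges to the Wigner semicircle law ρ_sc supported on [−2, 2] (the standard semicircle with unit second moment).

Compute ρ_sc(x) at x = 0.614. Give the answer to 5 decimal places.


ρ_sc(x) = (1/(2π)) √(4 − x²). With x = 0.614:
  4 − x² = 4 − (0.614)² = 4 − 0.376996 = 3.623004.
  √(4 − x²) = 1.903419.
  1/(2π) = 0.159155.
  ρ_sc(0.614) = 0.159155 · 1.903419 = 0.302939.

Rounded to 5 decimal places: ρ_sc(0.614) ≈ 0.30294.


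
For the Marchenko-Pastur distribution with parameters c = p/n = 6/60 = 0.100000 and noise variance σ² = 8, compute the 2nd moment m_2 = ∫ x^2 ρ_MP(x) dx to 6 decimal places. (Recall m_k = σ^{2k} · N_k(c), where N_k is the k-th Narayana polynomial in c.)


E[X²] = σ⁴ (1 + c) (second MP moment). With σ² = 8 (so σ⁴ = 64) and c = 6/60 = 0.100000: E[X²] = 64 · (1 + 0.100000) = 64 · 1.100000.

So E[X^2] = 70.400000.


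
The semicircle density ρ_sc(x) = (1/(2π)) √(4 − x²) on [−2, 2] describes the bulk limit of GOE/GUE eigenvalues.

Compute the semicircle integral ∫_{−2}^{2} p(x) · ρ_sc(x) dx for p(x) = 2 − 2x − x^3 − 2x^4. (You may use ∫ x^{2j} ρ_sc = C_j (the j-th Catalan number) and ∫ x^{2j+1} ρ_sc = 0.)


Write p(x) = Σ a_i x^i, split into monomials and integrate each against ρ_sc separately.
Using ∫ x^{2j} ρ_sc = C_j = (1/(j+1)) C(2j, j) (Catalan numbers) and ∫ x^{2j+1} ρ_sc = 0 (odd monomials vanish by symmetry):
  i = 0 (even): a_0 · C_{0} = 2 · 1 = 2
  i = 1 (odd): ∫ x^1 ρ_sc = 0 (vanishes)
  i = 3 (odd): ∫ x^3 ρ_sc = 0 (vanishes)
  i = 4 (even): a_4 · C_{2} = -2 · 2 = -4

Summing the contributions: ∫_{−2}^{2} p(x) ρ_sc(x) dx = 2 + (-4) = -2.


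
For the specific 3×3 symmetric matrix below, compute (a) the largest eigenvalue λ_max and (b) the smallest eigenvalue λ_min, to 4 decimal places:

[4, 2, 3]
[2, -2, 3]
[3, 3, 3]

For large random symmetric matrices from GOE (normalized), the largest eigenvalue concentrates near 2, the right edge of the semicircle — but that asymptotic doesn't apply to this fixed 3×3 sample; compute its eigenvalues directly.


Since M is real symmetric, all three eigenvalues are real; they are the roots of det(λI − M) = λ³ − (tr M) λ² + s λ − det M, where s is the sum of the principal 2×2 minors.
tr M = 4 + (-2) + 3 = 5.
s = (4·(-2) − 2²) + (4·3 − 3²) + ((-2)·3 − 3²) = -12 + 3 + (-15) = -24.
det M (expand along row 1) = 4·(-15) − 2·(-3) + 3·12 = -18.
Characteristic polynomial: λ³ − 5λ² − 24λ + 18 = 0.
Substitute λ = y + (tr M)/3 = y + 1.666667 to remove the quadratic term: y³ + p·y + q = 0 with p = s − (tr M)²/3 = -32.333333 and q = −2(tr M)³/27 + (tr M)·s/3 − det M = -31.259259.
Three real roots ⇒ use the trigonometric (Viète) form: r = 2√(−p/3) = 6.565905, φ = arccos(3q/(p·r)) = arccos(0.441728) = 1.113273 rad.
y_k = r·cos(φ/3 − 2πk/3) for k = 0, 1, 2 gives y = 6.118979, -0.997475, -5.121504.
λ_k = y_k + 1.666667 gives λ = 7.7856, 0.6692, -3.4548 (check: the sum is 5.0000 = tr M).

Hence λ_max = 7.7856 and λ_min = -3.4548.


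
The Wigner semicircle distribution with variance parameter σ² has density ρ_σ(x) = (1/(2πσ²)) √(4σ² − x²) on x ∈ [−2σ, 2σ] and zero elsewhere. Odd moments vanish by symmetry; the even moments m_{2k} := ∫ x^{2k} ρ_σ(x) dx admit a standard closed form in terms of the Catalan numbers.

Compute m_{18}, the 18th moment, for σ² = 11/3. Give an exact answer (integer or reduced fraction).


By the scaled semicircle moment identity, m_{2k} = σ^{2k} · C_k with k = 9.
C_9 = (1/(k+1)) · C(2k, k) = (1/10) · C(18, 9) = (1/10) · 48620 = 4862.
σ^{2k} = (σ²)^k = (11/3)^9 = 2357947691/19683.

Therefore m_{18} = σ^{18} · C_9 = (2357947691/19683) · 4862 = 11464341673642/19683.


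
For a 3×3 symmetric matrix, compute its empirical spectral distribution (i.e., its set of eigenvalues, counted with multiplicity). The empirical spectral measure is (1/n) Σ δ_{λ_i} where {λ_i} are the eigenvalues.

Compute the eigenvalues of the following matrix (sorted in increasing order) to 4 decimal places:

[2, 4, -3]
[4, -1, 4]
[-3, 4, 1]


Since M is real symmetric, all three eigenvalues are real; they are the roots of det(λI − M) = λ³ − (tr M) λ² + s λ − det M, where s is the sum of the principal 2×2 minors.
tr M = 2 + (-1) + 1 = 2.
s = (2·(-1) − 4²) + (2·1 − (-3)²) + ((-1)·1 − 4²) = -18 + (-7) + (-17) = -42.
det M (expand along row 1) = 2·(-17) − 4·16 + (-3)·13 = -137.
Characteristic polynomial: λ³ − 2λ² − 42λ + 137 = 0.
Substitute λ = y + (tr M)/3 = y + 0.666667 to remove the quadratic term: y³ + p·y + q = 0 with p = s − (tr M)²/3 = -43.333333 and q = −2(tr M)³/27 + (tr M)·s/3 − det M = 108.407407.
Three real roots ⇒ use the trigonometric (Viète) form: r = 2√(−p/3) = 7.601170, φ = arccos(3q/(p·r)) = arccos(-0.987365) = 2.982459 rad.
y_k = r·cos(φ/3 − 2πk/3) for k = 0, 1, 2 gives y = 4.144257, 3.446221, -7.590478.
λ_k = y_k + 0.666667 gives λ = 4.8109, 4.1129, -6.9238 (check: the sum is 2.0000 = tr M).

Eigenvalues sorted in increasing order: [-6.9238, 4.1129, 4.8109].


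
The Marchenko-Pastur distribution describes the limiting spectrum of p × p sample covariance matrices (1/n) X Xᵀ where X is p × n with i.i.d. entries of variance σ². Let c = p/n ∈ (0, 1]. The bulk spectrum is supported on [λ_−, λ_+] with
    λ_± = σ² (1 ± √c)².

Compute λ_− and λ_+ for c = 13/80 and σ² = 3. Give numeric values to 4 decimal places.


c = 13/80 = 0.162500; √c = 0.403113.
λ_− = σ² (1 − √c)² = 3 · (1 − 0.403113)² = 3 · (0.596887)² = 1.068823.
λ_+ = σ² (1 + √c)² = 3 · (1 + 0.403113)² = 3 · (1.403113)² = 5.906177.

Rounded to 4 decimal places: λ_− ≈ 1.0688, λ_+ ≈ 5.9062.


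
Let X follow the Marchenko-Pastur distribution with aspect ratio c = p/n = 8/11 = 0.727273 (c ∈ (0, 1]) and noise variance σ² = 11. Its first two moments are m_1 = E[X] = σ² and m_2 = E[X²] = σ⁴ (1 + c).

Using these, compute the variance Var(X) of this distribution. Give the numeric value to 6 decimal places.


m_1 = E[X] = σ² = 11, so m_1² = 121.
m_2 = E[X²] = σ⁴ (1 + c) = 121 · (1 + 0.727273) = 121 · 1.727273 = 209.000000.
(Note m_2 − m_1² simplifies to c · σ⁴ = 0.727273 · 121.)

Var(X) = m_2 − m_1² = 209.000000 − 121 = 88.000000.


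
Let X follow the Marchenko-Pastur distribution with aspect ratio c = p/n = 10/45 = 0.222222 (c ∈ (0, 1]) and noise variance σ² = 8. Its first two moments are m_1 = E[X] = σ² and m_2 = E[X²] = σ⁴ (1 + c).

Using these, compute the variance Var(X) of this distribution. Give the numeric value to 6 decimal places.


m_1 = E[X] = σ² = 8, so m_1² = 64.
m_2 = E[X²] = σ⁴ (1 + c) = 64 · (1 + 0.222222) = 64 · 1.222222 = 78.222222.
(Note m_2 − m_1² simplifies to c · σ⁴ = 0.222222 · 64.)

Var(X) = m_2 − m_1² = 78.222222 − 64 = 14.222222.


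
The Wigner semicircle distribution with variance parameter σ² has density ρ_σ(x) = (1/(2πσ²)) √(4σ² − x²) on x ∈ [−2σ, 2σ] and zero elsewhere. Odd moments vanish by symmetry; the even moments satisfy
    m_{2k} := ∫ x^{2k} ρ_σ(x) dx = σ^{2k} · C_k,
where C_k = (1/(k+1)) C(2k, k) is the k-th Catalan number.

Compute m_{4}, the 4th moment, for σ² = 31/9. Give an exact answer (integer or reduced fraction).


By the scaled semicircle moment identity, m_{2k} = σ^{2k} · C_k with k = 2.
C_2 = (1/(k+1)) · C(2k, k) = (1/3) · C(4, 2) = (1/3) · 6 = 2.
σ^{2k} = (σ²)^k = (31/9)^2 = 961/81.

Therefore m_{4} = σ^{4} · C_2 = (961/81) · 2 = 1922/81.


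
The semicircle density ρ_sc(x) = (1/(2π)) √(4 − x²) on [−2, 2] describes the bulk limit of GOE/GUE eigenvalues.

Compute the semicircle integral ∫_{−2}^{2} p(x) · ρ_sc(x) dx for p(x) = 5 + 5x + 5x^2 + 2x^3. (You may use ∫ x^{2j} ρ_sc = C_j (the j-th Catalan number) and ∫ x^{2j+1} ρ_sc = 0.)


Write p(x) = Σ a_i x^i, split into monomials and integrate each against ρ_sc separately.
Using ∫ x^{2j} ρ_sc = C_j = (1/(j+1)) C(2j, j) (Catalan numbers) and ∫ x^{2j+1} ρ_sc = 0 (odd monomials vanish by symmetry):
  i = 0 (even): a_0 · C_{0} = 5 · 1 = 5
  i = 1 (odd): ∫ x^1 ρ_sc = 0 (vanishes)
  i = 2 (even): a_2 · C_{1} = 5 · 1 = 5
  i = 3 (odd): ∫ x^3 ρ_sc = 0 (vanishes)

Summing the contributions: ∫_{−2}^{2} p(x) ρ_sc(x) dx = 5 + 5 = 10.


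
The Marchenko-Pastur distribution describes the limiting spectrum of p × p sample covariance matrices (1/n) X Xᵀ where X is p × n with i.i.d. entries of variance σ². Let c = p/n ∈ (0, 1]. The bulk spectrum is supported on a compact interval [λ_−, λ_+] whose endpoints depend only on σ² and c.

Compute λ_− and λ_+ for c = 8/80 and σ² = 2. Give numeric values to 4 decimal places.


c = 8/80 = 0.100000; √c = 0.316228.
λ_− = σ² (1 − √c)² = 2 · (1 − 0.316228)² = 2 · (0.683772)² = 0.935089.
λ_+ = σ² (1 + √c)² = 2 · (1 + 0.316228)² = 2 · (1.316228)² = 3.464911.

Rounded to 4 decimal places: λ_− ≈ 0.9351, λ_+ ≈ 3.4649.


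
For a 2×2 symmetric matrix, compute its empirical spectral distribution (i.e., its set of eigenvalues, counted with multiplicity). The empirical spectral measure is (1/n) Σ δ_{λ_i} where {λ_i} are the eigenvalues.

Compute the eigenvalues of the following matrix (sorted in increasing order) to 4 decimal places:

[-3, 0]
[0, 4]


Since M is real symmetric, both eigenvalues are real; they are the roots of det(λI − M) = λ² − (tr M) λ + det M.
tr M = -3 + 4 = 1.
det M = (-3)·4 − 0² = -12 − 0 = -12.
Characteristic polynomial: λ² − λ − 12 = 0.
Discriminant Δ = (tr M)² − 4·det M = 1 − (-48) = 49; √Δ = 7.000000.
λ = (tr M ± √Δ)/2 = (1 ± 7.000000)/2, giving (tr M − √Δ)/2 = -3.0000 and (tr M + √Δ)/2 = 4.0000.

Eigenvalues sorted in increasing order: [-3.0000, 4.0000].


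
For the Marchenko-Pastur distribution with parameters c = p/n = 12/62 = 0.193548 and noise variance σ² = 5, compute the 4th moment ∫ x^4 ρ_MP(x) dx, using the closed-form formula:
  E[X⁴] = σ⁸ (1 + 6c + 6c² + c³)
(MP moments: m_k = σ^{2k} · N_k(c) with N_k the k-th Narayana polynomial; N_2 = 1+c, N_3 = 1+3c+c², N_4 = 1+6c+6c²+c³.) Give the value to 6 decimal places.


E[X⁴] = σ⁸ (1 + 6c + 6c² + c³) (fourth MP moment). With σ² = 5 (so σ⁸ = 625) and c = 12/62 = 0.193548: E[X⁴] = 625 · (1 + 6·0.193548 + 6·(0.193548)² + (0.193548)³) = 625 · 2.393307.

So E[X^4] = 1495.816690.


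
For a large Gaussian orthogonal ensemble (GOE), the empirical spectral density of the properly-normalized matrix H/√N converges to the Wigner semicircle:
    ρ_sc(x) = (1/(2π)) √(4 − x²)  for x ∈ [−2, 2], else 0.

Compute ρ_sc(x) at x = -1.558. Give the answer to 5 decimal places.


ρ_sc(x) = (1/(2π)) √(4 − x²). With x = -1.558:
  4 − x² = 4 − (-1.558)² = 4 − 2.427364 = 1.572636.
  √(4 − x²) = 1.254048.
  1/(2π) = 0.159155.
  ρ_sc(-1.558) = 0.159155 · 1.254048 = 0.199588.

Rounded to 5 decimal places: ρ_sc(-1.558) ≈ 0.19959.


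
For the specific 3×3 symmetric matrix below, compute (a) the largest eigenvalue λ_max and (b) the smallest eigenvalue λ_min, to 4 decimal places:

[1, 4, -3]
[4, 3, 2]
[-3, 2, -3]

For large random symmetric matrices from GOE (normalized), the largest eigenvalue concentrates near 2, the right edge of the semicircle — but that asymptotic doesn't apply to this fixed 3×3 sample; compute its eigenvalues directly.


Since M is real symmetric, all three eigenvalues are real; they are the roots of det(λI − M) = λ³ − (tr M) λ² + s λ − det M, where s is the sum of the principal 2×2 minors.
tr M = 1 + 3 + (-3) = 1.
s = (1·3 − 4²) + (1·(-3) − (-3)²) + (3·(-3) − 2²) = -13 + (-12) + (-13) = -38.
det M (expand along row 1) = 1·(-13) − 4·(-6) + (-3)·17 = -40.
Characteristic polynomial: λ³ − λ² − 38λ + 40 = 0.
Substitute λ = y + (tr M)/3 = y + 0.333333 to remove the quadratic term: y³ + p·y + q = 0 with p = s − (tr M)²/3 = -38.333333 and q = −2(tr M)³/27 + (tr M)·s/3 − det M = 27.259259.
Three real roots ⇒ use the trigonometric (Viète) form: r = 2√(−p/3) = 7.149204, φ = arccos(3q/(p·r)) = arccos(-0.298402) = 1.873814 rad.
y_k = r·cos(φ/3 − 2πk/3) for k = 0, 1, 2 gives y = 5.799394, 0.720884, -6.520278.
λ_k = y_k + 0.333333 gives λ = 6.1327, 1.0542, -6.1869 (check: the sum is 1.0000 = tr M).

Hence λ_max = 6.1327 and λ_min = -6.1869.


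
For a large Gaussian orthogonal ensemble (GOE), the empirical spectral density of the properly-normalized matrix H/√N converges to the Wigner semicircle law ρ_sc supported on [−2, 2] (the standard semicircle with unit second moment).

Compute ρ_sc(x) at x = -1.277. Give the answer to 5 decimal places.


ρ_sc(x) = (1/(2π)) √(4 − x²). With x = -1.277:
  4 − x² = 4 − (-1.277)² = 4 − 1.630729 = 2.369271.
  √(4 − x²) = 1.539244.
  1/(2π) = 0.159155.
  ρ_sc(-1.277) = 0.159155 · 1.539244 = 0.244978.

Rounded to 5 decimal places: ρ_sc(-1.277) ≈ 0.24498.


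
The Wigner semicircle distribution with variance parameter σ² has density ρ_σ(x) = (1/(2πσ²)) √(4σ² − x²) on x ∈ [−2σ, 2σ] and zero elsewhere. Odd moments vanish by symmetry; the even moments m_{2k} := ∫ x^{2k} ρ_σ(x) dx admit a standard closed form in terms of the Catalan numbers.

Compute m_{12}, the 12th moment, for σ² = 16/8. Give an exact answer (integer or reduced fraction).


By the scaled semicircle moment identity, m_{2k} = σ^{2k} · C_k with k = 6.
C_6 = (1/(k+1)) · C(2k, k) = (1/7) · C(12, 6) = (1/7) · 924 = 132.
σ^{2k} = (σ²)^k = (16/8)^6 = 64.

Therefore m_{12} = σ^{12} · C_6 = 64 · 132 = 8448.


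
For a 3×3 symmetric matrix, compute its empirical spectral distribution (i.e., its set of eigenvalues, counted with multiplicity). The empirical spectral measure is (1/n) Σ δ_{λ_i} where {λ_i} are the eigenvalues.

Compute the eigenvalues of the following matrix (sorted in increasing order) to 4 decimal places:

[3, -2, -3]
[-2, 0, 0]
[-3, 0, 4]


Since M is real symmetric, all three eigenvalues are real; they are the roots of det(λI − M) = λ³ − (tr M) λ² + s λ − det M, where s is the sum of the principal 2×2 minors.
tr M = 3 + 0 + 4 = 7.
s = (3·0 − (-2)²) + (3·4 − (-3)²) + (0·4 − 0²) = -4 + 3 + 0 = -1.
det M (expand along row 1) = 3·0 − (-2)·(-8) + (-3)·0 = -16.
Characteristic polynomial: λ³ − 7λ² − λ + 16 = 0.
Substitute λ = y + (tr M)/3 = y + 2.333333 to remove the quadratic term: y³ + p·y + q = 0 with p = s − (tr M)²/3 = -17.333333 and q = −2(tr M)³/27 + (tr M)·s/3 − det M = -11.740741.
Three real roots ⇒ use the trigonometric (Viète) form: r = 2√(−p/3) = 4.807402, φ = arccos(3q/(p·r)) = arccos(0.422692) = 1.134382 rad.
y_k = r·cos(φ/3 − 2πk/3) for k = 0, 1, 2 gives y = 4.467795, -0.696875, -3.770920.
λ_k = y_k + 2.333333 gives λ = 6.8011, 1.6365, -1.4376 (check: the sum is 7.0000 = tr M).

Eigenvalues sorted in increasing order: [-1.4376, 1.6365, 6.8011].


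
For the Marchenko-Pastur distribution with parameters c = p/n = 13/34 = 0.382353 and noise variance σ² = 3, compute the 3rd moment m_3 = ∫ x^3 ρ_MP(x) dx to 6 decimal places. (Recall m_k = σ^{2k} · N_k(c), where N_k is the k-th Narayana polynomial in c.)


E[X³] = σ⁶ (1 + 3c + c²) (third MP moment). With σ² = 3 (so σ⁶ = 27) and c = 13/34 = 0.382353: E[X³] = 27 · (1 + 3·0.382353 + (0.382353)²) = 27 · 2.293253.

So E[X^3] = 61.917820.


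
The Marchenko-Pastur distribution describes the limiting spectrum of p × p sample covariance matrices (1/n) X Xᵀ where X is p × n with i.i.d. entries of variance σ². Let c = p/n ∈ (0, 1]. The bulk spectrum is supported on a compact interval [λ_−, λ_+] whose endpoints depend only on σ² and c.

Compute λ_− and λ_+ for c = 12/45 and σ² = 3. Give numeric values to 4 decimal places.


c = 12/45 = 0.266667; √c = 0.516398.
λ_− = σ² (1 − √c)² = 3 · (1 − 0.516398)² = 3 · (0.483602)² = 0.701613.
λ_+ = σ² (1 + √c)² = 3 · (1 + 0.516398)² = 3 · (1.516398)² = 6.898387.

Rounded to 4 decimal places: λ_− ≈ 0.7016, λ_+ ≈ 6.8984.


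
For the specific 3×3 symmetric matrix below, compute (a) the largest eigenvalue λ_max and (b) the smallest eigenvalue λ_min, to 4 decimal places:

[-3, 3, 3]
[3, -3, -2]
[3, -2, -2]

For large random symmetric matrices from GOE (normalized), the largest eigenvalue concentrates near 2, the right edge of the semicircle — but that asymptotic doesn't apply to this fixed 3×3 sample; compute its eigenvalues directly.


Since M is real symmetric, all three eigenvalues are real; they are the roots of det(λI − M) = λ³ − (tr M) λ² + s λ − det M, where s is the sum of the principal 2×2 minors.
tr M = -3 + (-3) + (-2) = -8.
s = ((-3)·(-3) − 3²) + ((-3)·(-2) − 3²) + ((-3)·(-2) − (-2)²) = 0 + (-3) + 2 = -1.
det M (expand along row 1) = (-3)·2 − 3·0 + 3·3 = 3.
Characteristic polynomial: λ³ + 8λ² − λ − 3 = 0.
Substitute λ = y + (tr M)/3 = y − 2.666667 to remove the quadratic term: y³ + p·y + q = 0 with p = s − (tr M)²/3 = -22.333333 and q = −2(tr M)³/27 + (tr M)·s/3 − det M = 37.592593.
Three real roots ⇒ use the trigonometric (Viète) form: r = 2√(−p/3) = 5.456902, φ = arccos(3q/(p·r)) = arccos(-0.925388) = 2.752854 rad.
y_k = r·cos(φ/3 − 2πk/3) for k = 0, 1, 2 gives y = 3.316233, 2.094920, -5.411153.
λ_k = y_k − 2.666667 gives λ = 0.6496, -0.5717, -8.0778 (check: the sum is -8.0000 = tr M).

Hence λ_max = 0.6496 and λ_min = -8.0778.


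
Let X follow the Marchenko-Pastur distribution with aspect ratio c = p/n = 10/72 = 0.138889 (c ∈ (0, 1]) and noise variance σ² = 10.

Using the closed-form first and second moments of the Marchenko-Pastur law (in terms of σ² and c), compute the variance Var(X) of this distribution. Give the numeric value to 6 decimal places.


Recall the MP moments m_1 = E[X] = σ² and m_2 = E[X²] = σ⁴ (1 + c).
m_1 = E[X] = σ² = 10, so m_1² = 100.
m_2 = E[X²] = σ⁴ (1 + c) = 100 · (1 + 0.138889) = 100 · 1.138889 = 113.888889.
(Note m_2 − m_1² simplifies to c · σ⁴ = 0.138889 · 100.)

Var(X) = m_2 − m_1² = 113.888889 − 100 = 13.888889.


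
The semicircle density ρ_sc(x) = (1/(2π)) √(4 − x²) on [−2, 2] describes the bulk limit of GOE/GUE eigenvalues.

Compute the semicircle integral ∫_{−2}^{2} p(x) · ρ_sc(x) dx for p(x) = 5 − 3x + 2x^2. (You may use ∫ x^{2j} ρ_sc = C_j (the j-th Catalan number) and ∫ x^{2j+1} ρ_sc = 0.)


Write p(x) = Σ a_i x^i, split into monomials and integrate each against ρ_sc separately.
Using ∫ x^{2j} ρ_sc = C_j = (1/(j+1)) C(2j, j) (Catalan numbers) and ∫ x^{2j+1} ρ_sc = 0 (odd monomials vanish by symmetry):
  i = 0 (even): a_0 · C_{0} = 5 · 1 = 5
  i = 1 (odd): ∫ x^1 ρ_sc = 0 (vanishes)
  i = 2 (even): a_2 · C_{1} = 2 · 1 = 2

Summing the contributions: ∫_{−2}^{2} p(x) ρ_sc(x) dx = 5 + 2 = 7.


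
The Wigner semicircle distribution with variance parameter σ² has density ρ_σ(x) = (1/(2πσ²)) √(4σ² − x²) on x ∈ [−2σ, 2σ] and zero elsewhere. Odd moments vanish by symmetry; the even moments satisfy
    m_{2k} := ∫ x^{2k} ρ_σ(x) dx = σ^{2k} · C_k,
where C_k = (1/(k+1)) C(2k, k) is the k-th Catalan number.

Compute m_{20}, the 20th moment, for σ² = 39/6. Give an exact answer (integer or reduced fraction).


By the scaled semicircle moment identity, m_{2k} = σ^{2k} · C_k with k = 10.
C_10 = (1/(k+1)) · C(2k, k) = (1/11) · C(20, 10) = (1/11) · 184756 = 16796.
σ^{2k} = (σ²)^k = (39/6)^10 = 137858491849/1024.

Therefore m_{20} = σ^{20} · C_10 = (137858491849/1024) · 16796 = 578867807273951/256.


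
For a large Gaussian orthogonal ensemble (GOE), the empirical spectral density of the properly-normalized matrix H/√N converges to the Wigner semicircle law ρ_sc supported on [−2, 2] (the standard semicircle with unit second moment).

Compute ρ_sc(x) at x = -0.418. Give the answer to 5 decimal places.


ρ_sc(x) = (1/(2π)) √(4 − x²). With x = -0.418:
  4 − x² = 4 − (-0.418)² = 4 − 0.174724 = 3.825276.
  √(4 − x²) = 1.955831.
  1/(2π) = 0.159155.
  ρ_sc(-0.418) = 0.159155 · 1.955831 = 0.311280.

Rounded to 5 decimal places: ρ_sc(-0.418) ≈ 0.31128.


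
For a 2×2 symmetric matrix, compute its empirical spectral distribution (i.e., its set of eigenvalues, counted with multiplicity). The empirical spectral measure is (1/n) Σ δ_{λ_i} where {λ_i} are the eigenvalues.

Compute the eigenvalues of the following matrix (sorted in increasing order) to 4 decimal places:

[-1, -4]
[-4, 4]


Since M is real symmetric, both eigenvalues are real; they are the roots of det(λI − M) = λ² − (tr M) λ + det M.
tr M = -1 + 4 = 3.
det M = (-1)·4 − (-4)² = -4 − 16 = -20.
Characteristic polynomial: λ² − 3λ − 20 = 0.
Discriminant Δ = (tr M)² − 4·det M = 9 − (-80) = 89; √Δ = 9.433981.
λ = (tr M ± √Δ)/2 = (3 ± 9.433981)/2, giving (tr M − √Δ)/2 = -3.2170 and (tr M + √Δ)/2 = 6.2170.

Eigenvalues sorted in increasing order: [-3.2170, 6.2170].


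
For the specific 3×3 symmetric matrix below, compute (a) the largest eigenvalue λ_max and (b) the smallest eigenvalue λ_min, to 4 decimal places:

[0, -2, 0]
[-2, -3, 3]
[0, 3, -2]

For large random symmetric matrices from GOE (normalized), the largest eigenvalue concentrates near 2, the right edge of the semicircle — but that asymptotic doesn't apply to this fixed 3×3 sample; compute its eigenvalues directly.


Since M is real symmetric, all three eigenvalues are real; they are the roots of det(λI − M) = λ³ − (tr M) λ² + s λ − det M, where s is the sum of the principal 2×2 minors.
tr M = 0 + (-3) + (-2) = -5.
s = (0·(-3) − (-2)²) + (0·(-2) − 0²) + ((-3)·(-2) − 3²) = -4 + 0 + (-3) = -7.
det M (expand along row 1) = 0·(-3) − (-2)·4 + 0·(-6) = 8.
Characteristic polynomial: λ³ + 5λ² − 7λ − 8 = 0.
Substitute λ = y + (tr M)/3 = y − 1.666667 to remove the quadratic term: y³ + p·y + q = 0 with p = s − (tr M)²/3 = -15.333333 and q = −2(tr M)³/27 + (tr M)·s/3 − det M = 12.925926.
Three real roots ⇒ use the trigonometric (Viète) form: r = 2√(−p/3) = 4.521553, φ = arccos(3q/(p·r)) = arccos(-0.559318) = 2.164359 rad.
y_k = r·cos(φ/3 − 2πk/3) for k = 0, 1, 2 gives y = 3.394994, 0.888783, -4.283777.
λ_k = y_k − 1.666667 gives λ = 1.7283, -0.7779, -5.9504 (check: the sum is -5.0000 = tr M).

Hence λ_max = 1.7283 and λ_min = -5.9504.


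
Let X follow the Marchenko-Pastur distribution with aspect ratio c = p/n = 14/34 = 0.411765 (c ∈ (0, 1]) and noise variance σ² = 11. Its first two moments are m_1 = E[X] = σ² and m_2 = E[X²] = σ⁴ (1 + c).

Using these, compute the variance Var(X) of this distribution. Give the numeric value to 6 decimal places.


m_1 = E[X] = σ² = 11, so m_1² = 121.
m_2 = E[X²] = σ⁴ (1 + c) = 121 · (1 + 0.411765) = 121 · 1.411765 = 170.823529.
(Note m_2 − m_1² simplifies to c · σ⁴ = 0.411765 · 121.)

Var(X) = m_2 − m_1² = 170.823529 − 121 = 49.823529.


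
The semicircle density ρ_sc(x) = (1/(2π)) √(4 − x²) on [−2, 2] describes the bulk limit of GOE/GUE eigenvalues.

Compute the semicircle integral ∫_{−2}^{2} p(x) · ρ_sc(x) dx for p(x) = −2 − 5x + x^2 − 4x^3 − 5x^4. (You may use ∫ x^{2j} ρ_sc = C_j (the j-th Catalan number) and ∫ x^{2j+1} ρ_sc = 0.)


Write p(x) = Σ a_i x^i, split into monomials and integrate each against ρ_sc separately.
Using ∫ x^{2j} ρ_sc = C_j = (1/(j+1)) C(2j, j) (Catalan numbers) and ∫ x^{2j+1} ρ_sc = 0 (odd monomials vanish by symmetry):
  i = 0 (even): a_0 · C_{0} = -2 · 1 = -2
  i = 1 (odd): ∫ x^1 ρ_sc = 0 (vanishes)
  i = 2 (even): a_2 · C_{1} = 1 · 1 = 1
  i = 3 (odd): ∫ x^3 ρ_sc = 0 (vanishes)
  i = 4 (even): a_4 · C_{2} = -5 · 2 = -10

Summing the contributions: ∫_{−2}^{2} p(x) ρ_sc(x) dx = (-2) + 1 + (-10) = -11.


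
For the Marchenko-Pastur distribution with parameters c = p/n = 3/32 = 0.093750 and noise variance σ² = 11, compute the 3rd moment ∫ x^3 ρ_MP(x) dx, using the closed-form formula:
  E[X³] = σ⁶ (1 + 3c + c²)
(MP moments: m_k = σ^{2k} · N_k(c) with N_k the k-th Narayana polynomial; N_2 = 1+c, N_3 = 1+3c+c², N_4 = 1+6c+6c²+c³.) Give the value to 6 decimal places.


E[X³] = σ⁶ (1 + 3c + c²) (third MP moment). With σ² = 11 (so σ⁶ = 1331) and c = 3/32 = 0.093750: E[X³] = 1331 · (1 + 3·0.093750 + (0.093750)²) = 1331 · 1.290039.

So E[X^3] = 1717.041992.


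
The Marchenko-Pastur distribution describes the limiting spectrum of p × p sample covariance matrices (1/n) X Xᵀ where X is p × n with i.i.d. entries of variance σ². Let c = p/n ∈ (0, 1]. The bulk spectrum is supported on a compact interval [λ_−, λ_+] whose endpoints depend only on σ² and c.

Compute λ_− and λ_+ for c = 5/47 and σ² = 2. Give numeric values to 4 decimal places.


c = 5/47 = 0.106383; √c = 0.326164.
λ_− = σ² (1 − √c)² = 2 · (1 − 0.326164)² = 2 · (0.673836)² = 0.908110.
λ_+ = σ² (1 + √c)² = 2 · (1 + 0.326164)² = 2 · (1.326164)² = 3.517422.

Rounded to 4 decimal places: λ_− ≈ 0.9081, λ_+ ≈ 3.5174.


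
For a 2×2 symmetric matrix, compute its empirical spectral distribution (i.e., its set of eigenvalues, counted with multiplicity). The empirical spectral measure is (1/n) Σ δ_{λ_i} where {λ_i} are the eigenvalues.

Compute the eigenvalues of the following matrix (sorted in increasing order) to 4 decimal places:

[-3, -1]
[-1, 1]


Since M is real symmetric, both eigenvalues are real; they are the roots of det(λI − M) = λ² − (tr M) λ + det M.
tr M = -3 + 1 = -2.
det M = (-3)·1 − (-1)² = -3 − 1 = -4.
Characteristic polynomial: λ² + 2λ − 4 = 0.
Discriminant Δ = (tr M)² − 4·det M = 4 − (-16) = 20; √Δ = 4.472136.
λ = (tr M ± √Δ)/2 = (-2 ± 4.472136)/2, giving (tr M − √Δ)/2 = -3.2361 and (tr M + √Δ)/2 = 1.2361.

Eigenvalues sorted in increasing order: [-3.2361, 1.2361].


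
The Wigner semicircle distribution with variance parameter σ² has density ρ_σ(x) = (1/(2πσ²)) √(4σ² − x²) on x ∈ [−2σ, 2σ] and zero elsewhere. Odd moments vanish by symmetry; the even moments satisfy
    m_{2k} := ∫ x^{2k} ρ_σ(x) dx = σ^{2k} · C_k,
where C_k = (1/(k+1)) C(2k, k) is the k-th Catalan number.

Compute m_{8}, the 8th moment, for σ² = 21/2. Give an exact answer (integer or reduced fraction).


By the scaled semicircle moment identity, m_{2k} = σ^{2k} · C_k with k = 4.
C_4 = (1/(k+1)) · C(2k, k) = (1/5) · C(8, 4) = (1/5) · 70 = 14.
σ^{2k} = (σ²)^k = (21/2)^4 = 194481/16.

Therefore m_{8} = σ^{8} · C_4 = (194481/16) · 14 = 1361367/8.
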